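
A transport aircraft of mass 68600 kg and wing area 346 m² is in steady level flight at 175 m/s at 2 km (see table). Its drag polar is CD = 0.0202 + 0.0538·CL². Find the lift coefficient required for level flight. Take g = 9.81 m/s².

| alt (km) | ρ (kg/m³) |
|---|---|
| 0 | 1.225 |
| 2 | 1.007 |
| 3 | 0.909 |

CL = 0.126

At 2 km, from the table: ρ = 1.007 kg/m³.
In steady level flight, lift balances weight: W = mg = 68600 × 9.81 = 6.7297×10^5 N.
Dynamic pressure q = 0.5 × 1.007 × 175² = 15420 Pa.
Required CL = L/(qS) = 6.7297×10^5/(15420·346) = 0.1261.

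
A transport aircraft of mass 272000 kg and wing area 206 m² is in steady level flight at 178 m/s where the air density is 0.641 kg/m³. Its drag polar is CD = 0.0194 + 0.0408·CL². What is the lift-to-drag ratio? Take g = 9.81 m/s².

Level flight ⇒ L = W = m·g = 272000 × 9.81 = 2.6683×10^6 N.
Dynamic pressure q = 0.5 × 0.641 × 178² = 10150 Pa.
CL = W/(q·S) = 2.6683×10^6 / (10150 × 206) = 1.276.
CD = 0.0194 + 0.0408 × 1.276² = 0.08578.
L/D = CL/CD = 1.276 / 0.08578 = 14.9

L/D = 14.9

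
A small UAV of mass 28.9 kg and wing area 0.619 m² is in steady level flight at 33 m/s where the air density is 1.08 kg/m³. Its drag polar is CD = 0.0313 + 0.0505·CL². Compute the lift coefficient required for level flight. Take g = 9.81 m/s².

CL = 0.779

Level flight ⇒ L = W = m·g = 28.9 × 9.81 = 283.51 N.
Dynamic pressure q = 0.5 × 1.08 × 33² = 588.1 Pa.
CL = 2W/(ρv²S) = 2×283.51/(1.08×33²×0.619) = 0.7789.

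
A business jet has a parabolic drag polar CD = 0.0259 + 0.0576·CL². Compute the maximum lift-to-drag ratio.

(L/D)max = 12.9

For CD = CD0 + K·CL², (L/D)max occurs at CL* = √(CD0/K) and equals 1/(2√(K·CD0)).
(L/D)max = 1/(2√(0.0576 × 0.0259)) = 1/(2 × 0.03862) = 12.9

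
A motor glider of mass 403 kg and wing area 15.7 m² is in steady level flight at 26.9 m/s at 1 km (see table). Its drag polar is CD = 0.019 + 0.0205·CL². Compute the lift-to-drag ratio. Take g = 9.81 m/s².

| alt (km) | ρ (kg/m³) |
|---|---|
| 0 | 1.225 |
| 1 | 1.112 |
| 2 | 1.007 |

At 1 km, from the table: ρ = 1.112 kg/m³.
Weight W = mg = 403 × 9.81 = 3953.4 N; in level flight L = W.
Dynamic pressure q = 0.5 × 1.112 × 26.9² = 402.3 Pa.
CL = 2W/(ρv²S) = 2×3953.4/(1.112×26.9²×15.7) = 0.6259.
CD = 0.019 + 0.0205 × 0.6259² = 0.02703.
L/D = CL/CD = 0.6259 / 0.02703 = 23.2

L/D = 23.2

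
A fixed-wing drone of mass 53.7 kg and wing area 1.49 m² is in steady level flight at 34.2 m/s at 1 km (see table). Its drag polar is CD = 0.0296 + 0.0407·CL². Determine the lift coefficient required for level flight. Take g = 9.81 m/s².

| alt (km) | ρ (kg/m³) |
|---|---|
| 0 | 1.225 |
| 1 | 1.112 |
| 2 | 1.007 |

At 1 km, from the table: ρ = 1.112 kg/m³.
In steady level flight, lift balances weight: W = mg = 53.7 × 9.81 = 526.8 N.
q = ½ρv² = ½ × 1.112 × 34.2² = 650.3 Pa.
CL = 2W/(ρv²S) = 2×526.8/(1.112×34.2²×1.49) = 0.5437.

CL = 0.544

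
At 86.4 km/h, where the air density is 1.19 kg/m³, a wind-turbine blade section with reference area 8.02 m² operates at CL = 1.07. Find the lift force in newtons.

Convert speed: v = 86.4 km/h ÷ 3.6 = 24 m/s.
Dynamic pressure q = ½ρv² = ½ × 1.19 × 24² = 342.7 Pa.
L = q·S·CL = 342.7 × 8.02 × 1.07 = 2940 N

L = 2940 N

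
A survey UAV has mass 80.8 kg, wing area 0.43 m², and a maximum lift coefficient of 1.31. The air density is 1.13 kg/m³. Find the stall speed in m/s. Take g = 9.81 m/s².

At stall, lift equals weight: L = W = m·g = 80.8 × 9.81 = 792.6 N.
V_stall = √(2W/(ρ·S·CL,max)) = √(2 × 792.6 / (1.13 × 0.43 × 1.31))
V_stall = √2491 = 49.9 m/s

V_stall = 49.9 m/s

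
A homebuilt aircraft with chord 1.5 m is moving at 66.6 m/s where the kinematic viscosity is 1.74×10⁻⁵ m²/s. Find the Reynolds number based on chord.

Re = 5.74×10^6

Re = v·c/ν = 66.6 × 1.5 / (1.74×10⁻⁵) = 5.74×10^6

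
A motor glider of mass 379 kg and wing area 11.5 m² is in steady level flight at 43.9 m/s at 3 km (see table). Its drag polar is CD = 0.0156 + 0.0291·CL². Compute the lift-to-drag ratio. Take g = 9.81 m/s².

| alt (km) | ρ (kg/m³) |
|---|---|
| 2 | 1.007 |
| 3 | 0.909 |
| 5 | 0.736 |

At 3 km, from the table: ρ = 0.909 kg/m³.
Weight W = mg = 379 × 9.81 = 3718 N; in level flight L = W.
q = ½ρv² = ½ × 0.909 × 43.9² = 875.9 Pa.
Required CL = L/(qS) = 3718/(875.9·11.5) = 0.3691.
CD = 0.0156 + 0.0291 × 0.3691² = 0.01956.
L/D = CL/CD = 0.3691 / 0.01956 = 18.9

L/D = 18.9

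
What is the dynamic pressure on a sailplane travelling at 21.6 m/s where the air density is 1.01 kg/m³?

q = ½ρv² = ½ × 1.01 × 21.6² = 236 Pa

q = 236 Pa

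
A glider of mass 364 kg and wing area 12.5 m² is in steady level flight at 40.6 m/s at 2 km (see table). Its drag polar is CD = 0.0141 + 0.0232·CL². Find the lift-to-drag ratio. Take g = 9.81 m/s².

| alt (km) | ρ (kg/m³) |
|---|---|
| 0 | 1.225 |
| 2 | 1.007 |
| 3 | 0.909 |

At 2 km, from the table: ρ = 1.007 kg/m³.
Weight W = mg = 364 × 9.81 = 3570.8 N; in level flight L = W.
q = ½ρv² = ½ × 1.007 × 40.6² = 829.9 Pa.
CL = W/(q·S) = 3570.8 / (829.9 × 12.5) = 0.3442.
CD = 0.0141 + 0.0232 × 0.3442² = 0.01685.
L/D = CL/CD = 0.3442 / 0.01685 = 20.4

L/D = 20.4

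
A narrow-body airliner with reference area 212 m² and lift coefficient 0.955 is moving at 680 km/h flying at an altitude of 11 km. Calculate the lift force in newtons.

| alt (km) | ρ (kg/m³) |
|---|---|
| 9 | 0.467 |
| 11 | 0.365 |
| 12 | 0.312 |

L = 1.32×10^6 N

At 11 km, from the table: ρ = 0.365 kg/m³.
Convert speed: v = 680 km/h ÷ 3.6 = 188.9 m/s.
L = ½ρv²S·CL = ½ × 0.365 × 188.9² × 212 × 0.955 = 1.32×10^6 N ≈ 1320 kN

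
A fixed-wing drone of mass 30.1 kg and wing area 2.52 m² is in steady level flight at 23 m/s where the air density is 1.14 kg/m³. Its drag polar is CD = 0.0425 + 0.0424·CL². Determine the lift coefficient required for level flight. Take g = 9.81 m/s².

CL = 0.389

Weight W = mg = 30.1 × 9.81 = 295.28 N; in level flight L = W.
q = ½ρv² = ½ × 1.14 × 23² = 301.5 Pa.
CL = W/(q·S) = 295.28 / (301.5 × 2.52) = 0.3886.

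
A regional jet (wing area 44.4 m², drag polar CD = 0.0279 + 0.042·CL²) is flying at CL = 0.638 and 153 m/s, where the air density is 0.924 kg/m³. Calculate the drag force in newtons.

D = 21600 N

CD = 0.0279 + 0.042 × 0.638² = 0.045
D = ½ρv²S·CD = ½ × 0.924 × 153² × 44.4 × 0.045 = 21600 N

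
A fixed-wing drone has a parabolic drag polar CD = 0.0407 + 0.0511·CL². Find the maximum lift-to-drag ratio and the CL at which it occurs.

For CD = CD0 + K·CL², (L/D)max occurs at CL* = √(CD0/K) and equals 1/(2√(K·CD0)).
(L/D)max = 1/(2√(0.0511 × 0.0407)) = 1/(2 × 0.0456) = 11
CL* = √(0.0407/0.0511) = 0.892

(L/D)max = 11, at CL = 0.892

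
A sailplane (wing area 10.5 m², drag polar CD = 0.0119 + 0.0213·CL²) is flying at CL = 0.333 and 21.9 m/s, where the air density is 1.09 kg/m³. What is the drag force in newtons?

D = 39.1 N

CD = 0.0119 + 0.0213 × 0.333² = 0.01426
D = ½ρv²S·CD = ½ × 1.09 × 21.9² × 10.5 × 0.01426 = 39.1 N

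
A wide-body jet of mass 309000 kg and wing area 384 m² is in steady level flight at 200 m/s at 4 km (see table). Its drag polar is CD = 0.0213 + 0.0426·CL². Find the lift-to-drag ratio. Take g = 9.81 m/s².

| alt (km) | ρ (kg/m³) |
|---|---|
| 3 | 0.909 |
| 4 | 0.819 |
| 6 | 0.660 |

L/D = 15.4

At 4 km, from the table: ρ = 0.819 kg/m³.
In steady level flight, lift balances weight: W = mg = 309000 × 9.81 = 3.0313×10^6 N.
Dynamic pressure q = 0.5 × 0.819 × 200² = 16380 Pa.
CL = 2W/(ρv²S) = 2×3.0313×10^6/(0.819×200²×384) = 0.4819.
CD = 0.0213 + 0.0426 × 0.4819² = 0.03119.
L/D = CL/CD = 0.4819 / 0.03119 = 15.4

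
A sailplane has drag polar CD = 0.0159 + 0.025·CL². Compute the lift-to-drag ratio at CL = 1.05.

CD = 0.0159 + 0.025 × 1.05² = 0.04346
L/D = CL/CD = 1.05 / 0.04346 = 24.2

L/D = 24.2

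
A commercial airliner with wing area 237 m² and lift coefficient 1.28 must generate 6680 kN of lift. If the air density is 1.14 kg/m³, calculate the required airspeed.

L = ½ρv²S·CL ⇒ v = √(2L/(ρ·S·CL))
v = √(2 × 6.68×10^6 / (1.14 × 237 × 1.28)) = √38630 = 197 m/s

v = 197 m/s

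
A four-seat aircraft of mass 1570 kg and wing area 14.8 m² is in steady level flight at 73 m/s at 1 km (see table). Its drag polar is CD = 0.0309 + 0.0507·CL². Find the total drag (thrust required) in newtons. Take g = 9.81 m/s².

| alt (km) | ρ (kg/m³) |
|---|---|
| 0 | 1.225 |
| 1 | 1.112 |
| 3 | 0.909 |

At 1 km, from the table: ρ = 1.112 kg/m³.
In steady level flight, lift balances weight: W = mg = 1570 × 9.81 = 15402 N.
q = ½ρv² = ½ × 1.112 × 73² = 2963 Pa.
CL = 2W/(ρv²S) = 2×15402/(1.112×73²×14.8) = 0.3512.
CD = 0.0309 + 0.0507 × 0.3512² = 0.03715.
D = q·S·CD = 2963 × 14.8 × 0.03715 = 1629 N

D = 1630 N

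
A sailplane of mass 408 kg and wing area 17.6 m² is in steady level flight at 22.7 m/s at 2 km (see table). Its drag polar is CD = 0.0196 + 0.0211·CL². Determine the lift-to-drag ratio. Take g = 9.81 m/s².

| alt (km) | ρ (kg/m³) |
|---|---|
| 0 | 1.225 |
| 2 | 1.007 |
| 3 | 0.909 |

L/D = 24.5

At 2 km, from the table: ρ = 1.007 kg/m³.
In steady level flight, lift balances weight: W = mg = 408 × 9.81 = 4002.5 N.
q = ½ρv² = ½ × 1.007 × 22.7² = 259.4 Pa.
Required CL = L/(qS) = 4002.5/(259.4·17.6) = 0.8765.
CD = 0.0196 + 0.0211 × 0.8765² = 0.03581.
L/D = CL/CD = 0.8765 / 0.03581 = 24.5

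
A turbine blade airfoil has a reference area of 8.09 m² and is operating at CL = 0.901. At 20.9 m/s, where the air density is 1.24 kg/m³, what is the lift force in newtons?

L = 1970 N

L = ½ρv²S·CL = ½ × 1.24 × 20.9² × 8.09 × 0.901 = 1970 N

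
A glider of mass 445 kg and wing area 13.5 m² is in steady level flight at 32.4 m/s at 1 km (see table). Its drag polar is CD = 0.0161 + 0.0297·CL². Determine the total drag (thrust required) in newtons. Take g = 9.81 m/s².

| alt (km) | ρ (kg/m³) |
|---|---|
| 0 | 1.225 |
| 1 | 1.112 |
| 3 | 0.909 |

D = 199 N

At 1 km, from the table: ρ = 1.112 kg/m³.
Weight W = mg = 445 × 9.81 = 4365.4 N; in level flight L = W.
q = ½ρv² = ½ × 1.112 × 32.4² = 583.7 Pa.
CL = 2W/(ρv²S) = 2×4365.4/(1.112×32.4²×13.5) = 0.554.
CD = 0.0161 + 0.0297 × 0.554² = 0.02522.
D = q·S·CD = 583.7 × 13.5 × 0.02522 = 198.7 N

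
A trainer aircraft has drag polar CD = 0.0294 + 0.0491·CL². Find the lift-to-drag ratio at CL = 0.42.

L/D = 11

CD = 0.0294 + 0.0491 × 0.42² = 0.03806
L/D = CL/CD = 0.42 / 0.03806 = 11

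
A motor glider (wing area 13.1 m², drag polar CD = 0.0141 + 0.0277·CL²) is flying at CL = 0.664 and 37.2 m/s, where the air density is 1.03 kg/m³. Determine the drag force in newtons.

D = 246 N

CD = 0.0141 + 0.0277 × 0.664² = 0.02631
D = ½ρv²S·CD = ½ × 1.03 × 37.2² × 13.1 × 0.02631 = 246 N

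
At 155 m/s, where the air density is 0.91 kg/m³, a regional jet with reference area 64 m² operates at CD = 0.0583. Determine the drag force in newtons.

D = ½ρv²S·CD = ½ × 0.91 × 155² × 64 × 0.0583 = 40800 N ≈ 40.8 kN

D = 40800 N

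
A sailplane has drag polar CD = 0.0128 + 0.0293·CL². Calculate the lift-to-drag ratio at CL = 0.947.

CD = 0.0128 + 0.0293 × 0.947² = 0.03908
L/D = CL/CD = 0.947 / 0.03908 = 24.2

L/D = 24.2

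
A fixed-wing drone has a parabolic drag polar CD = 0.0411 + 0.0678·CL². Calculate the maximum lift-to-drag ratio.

(L/D)max = 9.47

For CD = CD0 + K·CL², (L/D)max occurs at CL* = √(CD0/K) and equals 1/(2√(K·CD0)).
(L/D)max = 1/(2√(0.0678 × 0.0411)) = 1/(2 × 0.05279) = 9.47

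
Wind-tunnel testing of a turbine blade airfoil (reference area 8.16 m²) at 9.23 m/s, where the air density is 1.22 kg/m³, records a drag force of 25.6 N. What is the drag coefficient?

CD = 0.0604

From D = ½ρv²S·CD, rearranging gives CD = 2D/(ρv²S).
CD = 2 × 25.6 / (1.22 × 9.23² × 8.16) = 0.0604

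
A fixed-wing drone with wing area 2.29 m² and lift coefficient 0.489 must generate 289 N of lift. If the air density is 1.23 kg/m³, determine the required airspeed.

L = ½ρv²S·CL ⇒ v = √(2L/(ρ·S·CL))
v = √(2 × 289 / (1.23 × 2.29 × 0.489)) = √419.6 = 20.5 m/s

v = 20.5 m/s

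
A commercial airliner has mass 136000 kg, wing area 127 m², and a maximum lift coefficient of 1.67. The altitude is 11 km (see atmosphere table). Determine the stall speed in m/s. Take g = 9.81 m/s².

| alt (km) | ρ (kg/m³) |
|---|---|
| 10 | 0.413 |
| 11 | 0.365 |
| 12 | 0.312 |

At 11 km, from the table: ρ = 0.365 kg/m³.
At stall, lift equals weight: L = W = m·g = 136000 × 9.81 = 1.334×10^6 N.
V_stall = √(2W/(ρ·S·CL,max)) = √(2 × 1.334×10^6 / (0.365 × 127 × 1.67))
V_stall = √34470 = 186 m/s

V_stall = 186 m/s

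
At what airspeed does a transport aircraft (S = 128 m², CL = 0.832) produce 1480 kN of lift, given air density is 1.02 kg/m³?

L = ½ρv²S·CL ⇒ v = √(2L/(ρ·S·CL))
v = √(2 × 1.48×10^6 / (1.02 × 128 × 0.832)) = √27250 = 165 m/s

v = 165 m/s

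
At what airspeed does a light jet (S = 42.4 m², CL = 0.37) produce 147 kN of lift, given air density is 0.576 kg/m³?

L = ½ρv²S·CL ⇒ v = √(2L/(ρ·S·CL))
v = √(2 × 1.47×10^5 / (0.576 × 42.4 × 0.37)) = √32540 = 180 m/s

v = 180 m/s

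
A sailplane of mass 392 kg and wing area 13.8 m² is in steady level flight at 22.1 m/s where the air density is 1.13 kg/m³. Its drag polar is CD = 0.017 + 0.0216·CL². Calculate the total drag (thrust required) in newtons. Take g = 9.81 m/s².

Level flight ⇒ L = W = m·g = 392 × 9.81 = 3845.5 N.
Dynamic pressure q = 0.5 × 1.13 × 22.1² = 276 Pa.
CL = 2W/(ρv²S) = 2×3845.5/(1.13×22.1²×13.8) = 1.01.
CD = 0.017 + 0.0216 × 1.01² = 0.03903.
D = q·S·CD = 276 × 13.8 × 0.03903 = 148.6 N

D = 149 N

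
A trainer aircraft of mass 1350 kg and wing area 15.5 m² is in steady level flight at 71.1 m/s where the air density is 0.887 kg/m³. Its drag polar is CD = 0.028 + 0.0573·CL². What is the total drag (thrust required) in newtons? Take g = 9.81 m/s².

Weight W = mg = 1350 × 9.81 = 13244 N; in level flight L = W.
q = ½ρv² = ½ × 0.887 × 71.1² = 2242 Pa.
CL = W/(q·S) = 13244 / (2242 × 15.5) = 0.3811.
CD = 0.028 + 0.0573 × 0.3811² = 0.03632.
D = q·S·CD = 2242 × 15.5 × 0.03632 = 1262 N

D = 1260 N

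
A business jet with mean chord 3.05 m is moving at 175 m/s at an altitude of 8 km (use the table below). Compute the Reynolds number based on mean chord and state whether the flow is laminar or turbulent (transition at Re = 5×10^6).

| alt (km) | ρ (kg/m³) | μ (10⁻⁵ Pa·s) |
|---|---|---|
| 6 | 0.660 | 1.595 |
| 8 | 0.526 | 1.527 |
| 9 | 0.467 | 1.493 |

Re = 1.84×10^7 (turbulent)

At 8 km, from the table: ρ = 0.526 kg/m³, μ = 1.527×10⁻⁵ Pa·s.
Re = ρ·v·c/μ = 0.526 × 175 × 3.05 / (1.527×10⁻⁵) = 1.84×10^7
Since 1.84×10^7 > 5×10^6, the flow is turbulent.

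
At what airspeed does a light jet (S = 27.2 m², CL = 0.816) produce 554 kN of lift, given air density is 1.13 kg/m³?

v = 210 m/s

L = ½ρv²S·CL ⇒ v = √(2L/(ρ·S·CL))
v = √(2 × 5.54×10^5 / (1.13 × 27.2 × 0.816)) = √44180 = 210 m/s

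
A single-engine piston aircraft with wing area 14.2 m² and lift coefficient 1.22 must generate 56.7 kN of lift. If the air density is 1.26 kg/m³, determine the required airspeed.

L = ½ρv²S·CL ⇒ v = √(2L/(ρ·S·CL))
v = √(2 × 56700 / (1.26 × 14.2 × 1.22)) = √5195 = 72.1 m/s

v = 72.1 m/s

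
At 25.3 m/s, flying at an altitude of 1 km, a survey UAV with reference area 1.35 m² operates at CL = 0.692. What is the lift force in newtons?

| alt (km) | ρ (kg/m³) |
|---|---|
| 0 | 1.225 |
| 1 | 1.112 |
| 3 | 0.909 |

At 1 km, from the table: ρ = 1.112 kg/m³.
L = ½ρv²S·CL = ½ × 1.112 × 25.3² × 1.35 × 0.692 = 332 N

L = 332 N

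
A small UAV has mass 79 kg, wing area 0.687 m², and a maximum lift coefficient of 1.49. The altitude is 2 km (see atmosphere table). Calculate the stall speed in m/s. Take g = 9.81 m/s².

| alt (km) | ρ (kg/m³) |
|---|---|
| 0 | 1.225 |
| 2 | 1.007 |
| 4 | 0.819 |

At 2 km, from the table: ρ = 1.007 kg/m³.
Weight W = mg = 79 × 9.81 = 775 N.
From L = ½ρV²S·CL,max = W: V_stall = √(2W/(ρSCL,max)) = √(2·775/(1.007·0.687·1.49))
V_stall = √1504 = 38.8 m/s

V_stall = 38.8 m/s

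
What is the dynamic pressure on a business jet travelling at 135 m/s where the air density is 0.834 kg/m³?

q = ½ρv² = ½ × 0.834 × 135² = 7600 Pa

q = 7600 Pa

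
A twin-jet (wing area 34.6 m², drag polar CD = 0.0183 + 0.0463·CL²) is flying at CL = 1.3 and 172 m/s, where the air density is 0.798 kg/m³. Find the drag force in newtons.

CD = 0.0183 + 0.0463 × 1.3² = 0.09655
D = ½ρv²S·CD = ½ × 0.798 × 172² × 34.6 × 0.09655 = 39400 N

D = 39400 N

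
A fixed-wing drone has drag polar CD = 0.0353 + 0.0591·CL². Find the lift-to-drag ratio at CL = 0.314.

L/D = 7.63

CD = 0.0353 + 0.0591 × 0.314² = 0.04113
L/D = CL/CD = 0.314 / 0.04113 = 7.63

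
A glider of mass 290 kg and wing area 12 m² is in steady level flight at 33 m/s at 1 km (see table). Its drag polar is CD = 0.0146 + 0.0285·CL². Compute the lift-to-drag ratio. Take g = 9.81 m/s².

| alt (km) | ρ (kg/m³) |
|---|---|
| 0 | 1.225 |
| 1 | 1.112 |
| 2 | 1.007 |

L/D = 20.6

At 1 km, from the table: ρ = 1.112 kg/m³.
Level flight ⇒ L = W = m·g = 290 × 9.81 = 2844.9 N.
Dynamic pressure q = 0.5 × 1.112 × 33² = 605.5 Pa.
CL = W/(q·S) = 2844.9 / (605.5 × 12) = 0.3915.
CD = 0.0146 + 0.0285 × 0.3915² = 0.01897.
L/D = CL/CD = 0.3915 / 0.01897 = 20.6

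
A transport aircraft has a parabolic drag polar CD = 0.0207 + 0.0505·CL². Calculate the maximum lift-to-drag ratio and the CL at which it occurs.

(L/D)max = 15.5, at CL = 0.64

For CD = CD0 + K·CL², (L/D)max occurs at CL* = √(CD0/K) and equals 1/(2√(K·CD0)).
(L/D)max = 1/(2√(0.0505 × 0.0207)) = 1/(2 × 0.03233) = 15.5
CL* = √(0.0207/0.0505) = 0.64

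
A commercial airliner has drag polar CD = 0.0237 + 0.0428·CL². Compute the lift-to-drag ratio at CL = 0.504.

L/D = 14.6

CD = 0.0237 + 0.0428 × 0.504² = 0.03457
L/D = CL/CD = 0.504 / 0.03457 = 14.6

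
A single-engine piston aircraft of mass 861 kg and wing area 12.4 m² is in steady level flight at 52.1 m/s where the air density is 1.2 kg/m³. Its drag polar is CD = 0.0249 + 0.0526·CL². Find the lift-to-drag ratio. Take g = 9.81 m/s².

L/D = 12.3

Level flight ⇒ L = W = m·g = 861 × 9.81 = 8446.4 N.
Dynamic pressure q = 0.5 × 1.2 × 52.1² = 1629 Pa.
CL = W/(q·S) = 8446.4 / (1629 × 12.4) = 0.4182.
CD = 0.0249 + 0.0526 × 0.4182² = 0.0341.
L/D = CL/CD = 0.4182 / 0.0341 = 12.3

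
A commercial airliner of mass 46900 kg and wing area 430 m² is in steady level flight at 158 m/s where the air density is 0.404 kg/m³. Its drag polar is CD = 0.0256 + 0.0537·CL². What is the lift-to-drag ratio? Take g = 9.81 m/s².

L/D = 7.57

Level flight ⇒ L = W = m·g = 46900 × 9.81 = 4.6009×10^5 N.
q = ½ρv² = ½ × 0.404 × 158² = 5043 Pa.
CL = W/(q·S) = 4.6009×10^5 / (5043 × 430) = 0.2122.
CD = 0.0256 + 0.0537 × 0.2122² = 0.02802.
L/D = CL/CD = 0.2122 / 0.02802 = 7.57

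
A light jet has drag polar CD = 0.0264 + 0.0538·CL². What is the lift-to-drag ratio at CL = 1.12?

L/D = 11.9

CD = 0.0264 + 0.0538 × 1.12² = 0.09389
L/D = CL/CD = 1.12 / 0.09389 = 11.9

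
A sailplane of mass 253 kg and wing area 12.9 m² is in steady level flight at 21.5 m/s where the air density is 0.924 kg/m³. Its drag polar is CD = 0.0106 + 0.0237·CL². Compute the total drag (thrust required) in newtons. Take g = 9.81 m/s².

Weight W = mg = 253 × 9.81 = 2481.9 N; in level flight L = W.
q = ½ρv² = ½ × 0.924 × 21.5² = 213.6 Pa.
CL = 2W/(ρv²S) = 2×2481.9/(0.924×21.5²×12.9) = 0.9009.
CD = 0.0106 + 0.0237 × 0.9009² = 0.02984.
D = q·S·CD = 213.6 × 12.9 × 0.02984 = 82.2 N

D = 82.2 N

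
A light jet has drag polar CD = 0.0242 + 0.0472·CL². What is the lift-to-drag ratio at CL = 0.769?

CD = 0.0242 + 0.0472 × 0.769² = 0.05211
L/D = CL/CD = 0.769 / 0.05211 = 14.8

L/D = 14.8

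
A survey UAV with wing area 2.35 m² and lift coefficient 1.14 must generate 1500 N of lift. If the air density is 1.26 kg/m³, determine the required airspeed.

L = ½ρv²S·CL ⇒ v = √(2L/(ρ·S·CL))
v = √(2 × 1500 / (1.26 × 2.35 × 1.14)) = √888.7 = 29.8 m/s

v = 29.8 m/s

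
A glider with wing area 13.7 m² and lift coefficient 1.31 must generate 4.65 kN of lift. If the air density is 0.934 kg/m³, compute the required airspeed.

L = ½ρv²S·CL ⇒ v = √(2L/(ρ·S·CL))
v = √(2 × 4650 / (0.934 × 13.7 × 1.31)) = √554.8 = 23.6 m/s

v = 23.6 m/s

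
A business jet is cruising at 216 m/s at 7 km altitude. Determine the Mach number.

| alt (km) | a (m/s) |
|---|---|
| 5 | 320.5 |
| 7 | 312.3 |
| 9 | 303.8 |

M = 0.692

At 7 km, from the table: a = 312.3 m/s.
M = v/a = 216 / 312.3 = 0.692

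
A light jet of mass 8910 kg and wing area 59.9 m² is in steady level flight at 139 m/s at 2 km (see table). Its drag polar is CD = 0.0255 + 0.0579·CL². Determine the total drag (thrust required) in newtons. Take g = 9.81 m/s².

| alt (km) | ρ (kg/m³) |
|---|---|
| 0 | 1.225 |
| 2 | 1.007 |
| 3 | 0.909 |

D = 15600 N

At 2 km, from the table: ρ = 1.007 kg/m³.
Level flight ⇒ L = W = m·g = 8910 × 9.81 = 87407 N.
q = ½ρv² = ½ × 1.007 × 139² = 9728 Pa.
CL = 2W/(ρv²S) = 2×87407/(1.007×139²×59.9) = 0.15.
CD = 0.0255 + 0.0579 × 0.15² = 0.0268.
D = q·S·CD = 9728 × 59.9 × 0.0268 = 15620 N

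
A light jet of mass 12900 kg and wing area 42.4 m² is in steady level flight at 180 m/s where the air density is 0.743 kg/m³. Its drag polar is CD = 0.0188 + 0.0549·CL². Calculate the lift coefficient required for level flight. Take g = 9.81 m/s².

In steady level flight, lift balances weight: W = mg = 12900 × 9.81 = 1.2655×10^5 N.
q = ½ρv² = ½ × 0.743 × 180² = 12040 Pa.
Required CL = L/(qS) = 1.2655×10^5/(12040·42.4) = 0.248.

CL = 0.248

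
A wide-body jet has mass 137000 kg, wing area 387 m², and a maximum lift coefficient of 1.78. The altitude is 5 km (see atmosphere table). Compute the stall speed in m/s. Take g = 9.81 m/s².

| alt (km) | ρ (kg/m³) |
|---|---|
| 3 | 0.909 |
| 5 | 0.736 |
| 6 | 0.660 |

V_stall = 72.8 m/s

At 5 km, from the table: ρ = 0.736 kg/m³.
Weight W = mg = 137000 × 9.81 = 1.344×10^6 N.
From L = ½ρV²S·CL,max = W: V_stall = √(2W/(ρSCL,max)) = √(2·1.344×10^6/(0.736·387·1.78))
V_stall = √5302 = 72.8 m/s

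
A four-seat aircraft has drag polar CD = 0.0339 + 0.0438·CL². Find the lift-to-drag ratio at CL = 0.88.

L/D = 13

CD = 0.0339 + 0.0438 × 0.88² = 0.06782
L/D = CL/CD = 0.88 / 0.06782 = 13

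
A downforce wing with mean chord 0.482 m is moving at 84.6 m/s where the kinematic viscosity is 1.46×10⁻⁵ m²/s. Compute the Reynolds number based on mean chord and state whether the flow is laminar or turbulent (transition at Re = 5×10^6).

Re = 2.79×10^6 (laminar)

Re = v·c/ν = 84.6 × 0.482 / (1.46×10⁻⁵) = 2.79×10^6
Since 2.79×10^6 < 5×10^6, the flow is laminar.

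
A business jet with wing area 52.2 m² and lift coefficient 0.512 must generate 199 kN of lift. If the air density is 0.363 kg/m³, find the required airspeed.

L = ½ρv²S·CL ⇒ v = √(2L/(ρ·S·CL))
v = √(2 × 1.99×10^5 / (0.363 × 52.2 × 0.512)) = √41020 = 203 m/s

v = 203 m/s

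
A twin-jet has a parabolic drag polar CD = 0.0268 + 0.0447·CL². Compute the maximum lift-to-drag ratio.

(L/D)max = 14.4

For CD = CD0 + K·CL², (L/D)max occurs at CL* = √(CD0/K) and equals 1/(2√(K·CD0)).
(L/D)max = 1/(2√(0.0447 × 0.0268)) = 1/(2 × 0.03461) = 14.4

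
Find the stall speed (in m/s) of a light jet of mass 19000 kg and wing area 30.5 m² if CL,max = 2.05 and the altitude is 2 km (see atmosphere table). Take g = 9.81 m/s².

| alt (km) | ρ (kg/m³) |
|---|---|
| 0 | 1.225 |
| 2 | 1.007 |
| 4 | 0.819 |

V_stall = 76.9 m/s

At 2 km, from the table: ρ = 1.007 kg/m³.
Weight W = mg = 19000 × 9.81 = 1.864×10^5 N.
V_stall = √(2W/(ρ·S·CL,max)) = √(2 × 1.864×10^5 / (1.007 × 30.5 × 2.05))
V_stall = √5921 = 76.9 m/s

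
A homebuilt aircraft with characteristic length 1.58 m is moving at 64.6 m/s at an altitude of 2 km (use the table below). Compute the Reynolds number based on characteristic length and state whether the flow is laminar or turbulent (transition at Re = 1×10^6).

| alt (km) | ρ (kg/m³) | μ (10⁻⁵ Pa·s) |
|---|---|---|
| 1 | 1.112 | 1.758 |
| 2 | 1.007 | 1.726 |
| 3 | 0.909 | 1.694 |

Re = 5.95×10^6 (turbulent)

At 2 km, from the table: ρ = 1.007 kg/m³, μ = 1.726×10⁻⁵ Pa·s.
Re = ρ·v·c/μ = 1.007 × 64.6 × 1.58 / (1.726×10⁻⁵) = 5.95×10^6
Since 5.95×10^6 > 1×10^6, the flow is turbulent.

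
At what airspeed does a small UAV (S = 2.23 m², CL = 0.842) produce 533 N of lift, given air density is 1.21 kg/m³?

L = ½ρv²S·CL ⇒ v = √(2L/(ρ·S·CL))
v = √(2 × 533 / (1.21 × 2.23 × 0.842)) = √469.2 = 21.7 m/s

v = 21.7 m/s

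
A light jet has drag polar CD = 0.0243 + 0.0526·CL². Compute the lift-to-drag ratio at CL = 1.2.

CD = 0.0243 + 0.0526 × 1.2² = 0.1
L/D = CL/CD = 1.2 / 0.1 = 12

L/D = 12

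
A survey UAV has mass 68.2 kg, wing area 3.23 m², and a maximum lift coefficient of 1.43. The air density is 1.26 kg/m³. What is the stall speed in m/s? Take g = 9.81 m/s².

V_stall = 15.2 m/s

Stall occurs when L = W at CL,max. W = mg = 68.2 × 9.81 = 669 N.
From L = ½ρV²S·CL,max = W: V_stall = √(2W/(ρSCL,max)) = √(2·669/(1.26·3.23·1.43))
V_stall = √229.9 = 15.2 m/s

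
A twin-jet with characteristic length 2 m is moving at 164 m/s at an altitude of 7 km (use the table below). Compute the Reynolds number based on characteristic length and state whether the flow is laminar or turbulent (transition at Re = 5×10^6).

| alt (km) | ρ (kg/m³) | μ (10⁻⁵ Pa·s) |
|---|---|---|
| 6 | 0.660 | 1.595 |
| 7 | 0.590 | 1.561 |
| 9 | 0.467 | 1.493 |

Re = 1.24×10^7 (turbulent)

At 7 km, from the table: ρ = 0.590 kg/m³, μ = 1.561×10⁻⁵ Pa·s.
Re = ρ·v·c/μ = 0.59 × 164 × 2 / (1.561×10⁻⁵) = 1.24×10^7
Since 1.24×10^7 > 5×10^6, the flow is turbulent.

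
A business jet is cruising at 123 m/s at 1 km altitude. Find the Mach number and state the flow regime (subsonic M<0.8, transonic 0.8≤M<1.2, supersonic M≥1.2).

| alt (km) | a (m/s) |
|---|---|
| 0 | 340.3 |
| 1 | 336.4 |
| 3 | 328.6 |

M = 0.366 (subsonic)

At 1 km, from the table: a = 336.4 m/s.
M = v/a = 123 / 336.4 = 0.366
M = 0.366 → subsonic.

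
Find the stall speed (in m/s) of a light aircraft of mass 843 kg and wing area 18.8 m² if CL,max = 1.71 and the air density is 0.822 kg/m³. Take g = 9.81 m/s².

V_stall = 25 m/s

Stall occurs when L = W at CL,max. W = mg = 843 × 9.81 = 8270 N.
V_stall = √(2W/(ρ·S·CL,max)) = √(2 × 8270 / (0.822 × 18.8 × 1.71))
V_stall = √625.9 = 25 m/s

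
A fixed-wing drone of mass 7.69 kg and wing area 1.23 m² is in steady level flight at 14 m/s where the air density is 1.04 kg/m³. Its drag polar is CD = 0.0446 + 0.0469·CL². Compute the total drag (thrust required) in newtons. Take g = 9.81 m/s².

D = 7.72 N

Weight W = mg = 7.69 × 9.81 = 75.439 N; in level flight L = W.
q = ½ρv² = ½ × 1.04 × 14² = 101.9 Pa.
Required CL = L/(qS) = 75.439/(101.9·1.23) = 0.6018.
CD = 0.0446 + 0.0469 × 0.6018² = 0.06158.
D = q·S·CD = 101.9 × 1.23 × 0.06158 = 7.72 N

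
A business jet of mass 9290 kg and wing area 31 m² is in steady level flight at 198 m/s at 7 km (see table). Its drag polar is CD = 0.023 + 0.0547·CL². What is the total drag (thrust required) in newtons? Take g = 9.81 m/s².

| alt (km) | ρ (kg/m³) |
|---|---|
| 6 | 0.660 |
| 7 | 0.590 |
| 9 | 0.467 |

D = 9510 N

At 7 km, from the table: ρ = 0.590 kg/m³.
Weight W = mg = 9290 × 9.81 = 91135 N; in level flight L = W.
Dynamic pressure q = 0.5 × 0.59 × 198² = 11570 Pa.
CL = 2W/(ρv²S) = 2×91135/(0.59×198²×31) = 0.2542.
CD = 0.023 + 0.0547 × 0.2542² = 0.02653.
D = q·S·CD = 11570 × 31 × 0.02653 = 9513 N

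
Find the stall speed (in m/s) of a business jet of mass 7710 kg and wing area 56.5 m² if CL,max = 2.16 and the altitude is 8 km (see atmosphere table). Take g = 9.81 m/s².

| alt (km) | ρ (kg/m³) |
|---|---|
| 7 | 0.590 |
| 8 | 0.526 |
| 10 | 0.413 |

V_stall = 48.5 m/s

At 8 km, from the table: ρ = 0.526 kg/m³.
At stall, lift equals weight: L = W = m·g = 7710 × 9.81 = 75640 N.
V_stall = √(2W/(ρ·S·CL,max)) = √(2 × 75640 / (0.526 × 56.5 × 2.16))
V_stall = √2356 = 48.5 m/s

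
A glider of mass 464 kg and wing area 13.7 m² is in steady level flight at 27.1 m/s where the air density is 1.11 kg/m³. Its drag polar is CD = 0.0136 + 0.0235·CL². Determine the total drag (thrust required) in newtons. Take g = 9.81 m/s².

D = 163 N

Level flight ⇒ L = W = m·g = 464 × 9.81 = 4551.8 N.
Dynamic pressure q = 0.5 × 1.11 × 27.1² = 407.6 Pa.
Required CL = L/(qS) = 4551.8/(407.6·13.7) = 0.8151.
CD = 0.0136 + 0.0235 × 0.8151² = 0.02921.
D = q·S·CD = 407.6 × 13.7 × 0.02921 = 163.1 N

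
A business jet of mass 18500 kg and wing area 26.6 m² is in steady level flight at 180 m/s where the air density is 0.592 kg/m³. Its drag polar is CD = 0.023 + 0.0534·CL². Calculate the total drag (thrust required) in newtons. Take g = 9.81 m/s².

Level flight ⇒ L = W = m·g = 18500 × 9.81 = 1.8148×10^5 N.
Dynamic pressure q = 0.5 × 0.592 × 180² = 9590 Pa.
Required CL = L/(qS) = 1.8148×10^5/(9590·26.6) = 0.7114.
CD = 0.023 + 0.0534 × 0.7114² = 0.05003.
D = q·S·CD = 9590 × 26.6 × 0.05003 = 12760 N

D = 12800 N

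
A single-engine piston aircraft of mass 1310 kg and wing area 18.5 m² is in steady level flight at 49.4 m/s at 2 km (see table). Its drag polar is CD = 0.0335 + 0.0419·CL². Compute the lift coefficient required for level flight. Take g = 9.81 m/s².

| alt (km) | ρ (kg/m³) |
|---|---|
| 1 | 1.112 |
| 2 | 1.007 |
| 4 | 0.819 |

At 2 km, from the table: ρ = 1.007 kg/m³.
Weight W = mg = 1310 × 9.81 = 12851 N; in level flight L = W.
Dynamic pressure q = 0.5 × 1.007 × 49.4² = 1229 Pa.
CL = 2W/(ρv²S) = 2×12851/(1.007×49.4²×18.5) = 0.5653.

CL = 0.565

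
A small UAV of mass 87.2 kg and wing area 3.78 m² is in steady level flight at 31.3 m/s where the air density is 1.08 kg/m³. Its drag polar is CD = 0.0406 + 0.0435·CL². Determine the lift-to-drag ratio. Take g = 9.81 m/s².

L/D = 8.81

In steady level flight, lift balances weight: W = mg = 87.2 × 9.81 = 855.43 N.
q = ½ρv² = ½ × 1.08 × 31.3² = 529 Pa.
CL = 2W/(ρv²S) = 2×855.43/(1.08×31.3²×3.78) = 0.4278.
CD = 0.0406 + 0.0435 × 0.4278² = 0.04856.
L/D = CL/CD = 0.4278 / 0.04856 = 8.81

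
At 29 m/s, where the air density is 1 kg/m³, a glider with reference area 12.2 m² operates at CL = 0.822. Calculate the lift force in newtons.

Dynamic pressure q = ½ρv² = ½ × 1 × 29² = 420.5 Pa.
L = q·S·CL = 420.5 × 12.2 × 0.822 = 4220 N

L = 4220 N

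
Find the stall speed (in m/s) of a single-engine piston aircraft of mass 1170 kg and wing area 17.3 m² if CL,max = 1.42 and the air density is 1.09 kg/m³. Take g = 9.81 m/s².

V_stall = 29.3 m/s

Stall occurs when L = W at CL,max. W = mg = 1170 × 9.81 = 11480 N.
From L = ½ρV²S·CL,max = W: V_stall = √(2W/(ρSCL,max)) = √(2·11480/(1.09·17.3·1.42))
V_stall = √857.3 = 29.3 m/s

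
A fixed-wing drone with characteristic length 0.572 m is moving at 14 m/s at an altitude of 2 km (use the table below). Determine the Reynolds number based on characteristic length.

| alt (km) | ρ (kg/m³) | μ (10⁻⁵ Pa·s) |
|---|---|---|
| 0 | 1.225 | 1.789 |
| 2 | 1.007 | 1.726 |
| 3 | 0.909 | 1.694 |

Re = 4.67×10^5

At 2 km, from the table: ρ = 1.007 kg/m³, μ = 1.726×10⁻⁵ Pa·s.
Re = ρ·v·c/μ = 1.007 × 14 × 0.572 / (1.726×10⁻⁵) = 4.67×10^5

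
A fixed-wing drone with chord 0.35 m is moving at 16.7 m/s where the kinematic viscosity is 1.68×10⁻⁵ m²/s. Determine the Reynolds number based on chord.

Re = 3.48×10^5

Re = v·c/ν = 16.7 × 0.35 / (1.68×10⁻⁵) = 3.48×10^5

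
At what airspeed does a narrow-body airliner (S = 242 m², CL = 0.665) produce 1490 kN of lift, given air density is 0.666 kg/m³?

v = 167 m/s

L = ½ρv²S·CL ⇒ v = √(2L/(ρ·S·CL))
v = √(2 × 1.49×10^6 / (0.666 × 242 × 0.665)) = √27800 = 167 m/s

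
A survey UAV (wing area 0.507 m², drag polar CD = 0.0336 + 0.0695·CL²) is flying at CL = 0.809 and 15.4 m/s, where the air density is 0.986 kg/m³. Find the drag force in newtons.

CD = 0.0336 + 0.0695 × 0.809² = 0.07909
D = ½ρv²S·CD = ½ × 0.986 × 15.4² × 0.507 × 0.07909 = 4.69 N

D = 4.69 N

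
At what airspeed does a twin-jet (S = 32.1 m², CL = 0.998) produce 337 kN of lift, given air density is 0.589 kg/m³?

L = ½ρv²S·CL ⇒ v = √(2L/(ρ·S·CL))
v = √(2 × 3.37×10^5 / (0.589 × 32.1 × 0.998)) = √35720 = 189 m/s

v = 189 m/s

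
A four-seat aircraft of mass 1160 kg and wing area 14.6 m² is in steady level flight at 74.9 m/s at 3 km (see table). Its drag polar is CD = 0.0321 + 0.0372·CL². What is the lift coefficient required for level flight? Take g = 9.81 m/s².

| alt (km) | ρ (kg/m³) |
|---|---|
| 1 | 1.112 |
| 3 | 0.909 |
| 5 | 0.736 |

At 3 km, from the table: ρ = 0.909 kg/m³.
Level flight ⇒ L = W = m·g = 1160 × 9.81 = 11380 N.
q = ½ρv² = ½ × 0.909 × 74.9² = 2550 Pa.
CL = 2W/(ρv²S) = 2×11380/(0.909×74.9²×14.6) = 0.3057.

CL = 0.306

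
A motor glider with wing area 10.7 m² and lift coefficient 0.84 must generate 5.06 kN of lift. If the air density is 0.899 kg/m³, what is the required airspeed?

v = 35.4 m/s

L = ½ρv²S·CL ⇒ v = √(2L/(ρ·S·CL))
v = √(2 × 5060 / (0.899 × 10.7 × 0.84)) = √1252 = 35.4 m/s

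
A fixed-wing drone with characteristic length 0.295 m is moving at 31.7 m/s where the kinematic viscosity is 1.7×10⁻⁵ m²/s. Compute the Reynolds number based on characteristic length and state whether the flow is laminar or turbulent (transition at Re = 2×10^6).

Re = 5.5×10^5 (laminar)

Re = v·c/ν = 31.7 × 0.295 / (1.7×10⁻⁵) = 5.5×10^5
Since 5.5×10^5 < 2×10^6, the flow is laminar.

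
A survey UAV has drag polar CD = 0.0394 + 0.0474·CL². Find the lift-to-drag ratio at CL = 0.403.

CD = 0.0394 + 0.0474 × 0.403² = 0.0471
L/D = CL/CD = 0.403 / 0.0471 = 8.56

L/D = 8.56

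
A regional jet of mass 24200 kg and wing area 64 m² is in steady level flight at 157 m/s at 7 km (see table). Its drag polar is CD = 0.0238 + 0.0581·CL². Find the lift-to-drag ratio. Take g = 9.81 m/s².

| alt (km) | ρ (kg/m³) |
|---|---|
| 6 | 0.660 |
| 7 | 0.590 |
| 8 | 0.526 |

L/D = 13.1

At 7 km, from the table: ρ = 0.590 kg/m³.
Weight W = mg = 24200 × 9.81 = 2.374×10^5 N; in level flight L = W.
q = ½ρv² = ½ × 0.59 × 157² = 7271 Pa.
CL = W/(q·S) = 2.374×10^5 / (7271 × 64) = 0.5101.
CD = 0.0238 + 0.0581 × 0.5101² = 0.03892.
L/D = CL/CD = 0.5101 / 0.03892 = 13.1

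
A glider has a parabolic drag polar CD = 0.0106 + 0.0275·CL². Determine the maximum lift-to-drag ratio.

For CD = CD0 + K·CL², (L/D)max occurs at CL* = √(CD0/K) and equals 1/(2√(K·CD0)).
(L/D)max = 1/(2√(0.0275 × 0.0106)) = 1/(2 × 0.01707) = 29.3

(L/D)max = 29.3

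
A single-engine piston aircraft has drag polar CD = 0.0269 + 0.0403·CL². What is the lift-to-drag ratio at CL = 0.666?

CD = 0.0269 + 0.0403 × 0.666² = 0.04478
L/D = CL/CD = 0.666 / 0.04478 = 14.9

L/D = 14.9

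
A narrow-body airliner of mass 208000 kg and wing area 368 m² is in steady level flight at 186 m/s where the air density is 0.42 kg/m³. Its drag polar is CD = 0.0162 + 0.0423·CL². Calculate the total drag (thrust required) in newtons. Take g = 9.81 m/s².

In steady level flight, lift balances weight: W = mg = 208000 × 9.81 = 2.0405×10^6 N.
Dynamic pressure q = 0.5 × 0.42 × 186² = 7265 Pa.
CL = 2W/(ρv²S) = 2×2.0405×10^6/(0.42×186²×368) = 0.7632.
CD = 0.0162 + 0.0423 × 0.7632² = 0.04084.
D = q·S·CD = 7265 × 368 × 0.04084 = 1.092×10^5 N

D = 1.09×10^5 N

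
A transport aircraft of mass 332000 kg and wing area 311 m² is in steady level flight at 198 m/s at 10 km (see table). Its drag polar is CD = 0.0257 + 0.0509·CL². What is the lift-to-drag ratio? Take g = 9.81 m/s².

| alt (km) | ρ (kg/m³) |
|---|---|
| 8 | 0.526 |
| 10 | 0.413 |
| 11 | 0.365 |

At 10 km, from the table: ρ = 0.413 kg/m³.
In steady level flight, lift balances weight: W = mg = 332000 × 9.81 = 3.2569×10^6 N.
q = ½ρv² = ½ × 0.413 × 198² = 8096 Pa.
CL = 2W/(ρv²S) = 2×3.2569×10^6/(0.413×198²×311) = 1.294.
CD = 0.0257 + 0.0509 × 1.294² = 0.1109.
L/D = CL/CD = 1.294 / 0.1109 = 11.7

L/D = 11.7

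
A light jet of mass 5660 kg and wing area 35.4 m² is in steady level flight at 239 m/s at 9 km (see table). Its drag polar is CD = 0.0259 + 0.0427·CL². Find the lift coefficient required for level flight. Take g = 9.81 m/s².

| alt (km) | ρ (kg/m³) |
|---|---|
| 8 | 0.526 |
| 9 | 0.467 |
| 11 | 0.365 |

CL = 0.118

At 9 km, from the table: ρ = 0.467 kg/m³.
Weight W = mg = 5660 × 9.81 = 55525 N; in level flight L = W.
q = ½ρv² = ½ × 0.467 × 239² = 13340 Pa.
CL = 2W/(ρv²S) = 2×55525/(0.467×239²×35.4) = 0.1176.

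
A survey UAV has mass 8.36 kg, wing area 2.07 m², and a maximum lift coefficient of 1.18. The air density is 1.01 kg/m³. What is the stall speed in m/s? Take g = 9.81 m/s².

V_stall = 8.15 m/s

Weight W = mg = 8.36 × 9.81 = 82.01 N.
V_stall = √(2W/(ρ·S·CL,max)) = √(2 × 82.01 / (1.01 × 2.07 × 1.18))
V_stall = √66.49 = 8.15 m/s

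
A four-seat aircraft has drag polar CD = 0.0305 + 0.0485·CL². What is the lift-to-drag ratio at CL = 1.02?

L/D = 12.6

CD = 0.0305 + 0.0485 × 1.02² = 0.08096
L/D = CL/CD = 1.02 / 0.08096 = 12.6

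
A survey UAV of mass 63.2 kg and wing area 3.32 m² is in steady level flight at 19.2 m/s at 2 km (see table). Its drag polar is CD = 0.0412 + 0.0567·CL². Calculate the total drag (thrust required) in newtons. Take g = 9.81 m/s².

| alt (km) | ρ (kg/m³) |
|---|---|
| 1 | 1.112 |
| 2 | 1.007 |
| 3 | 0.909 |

At 2 km, from the table: ρ = 1.007 kg/m³.
Weight W = mg = 63.2 × 9.81 = 619.99 N; in level flight L = W.
q = ½ρv² = ½ × 1.007 × 19.2² = 185.6 Pa.
CL = 2W/(ρv²S) = 2×619.99/(1.007×19.2²×3.32) = 1.006.
CD = 0.0412 + 0.0567 × 1.006² = 0.0986.
D = q·S·CD = 185.6 × 3.32 × 0.0986 = 60.76 N

D = 60.8 N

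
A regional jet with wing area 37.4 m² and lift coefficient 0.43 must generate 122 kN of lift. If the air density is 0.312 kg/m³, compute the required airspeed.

L = ½ρv²S·CL ⇒ v = √(2L/(ρ·S·CL))
v = √(2 × 1.22×10^5 / (0.312 × 37.4 × 0.43)) = √48630 = 221 m/s

v = 221 m/s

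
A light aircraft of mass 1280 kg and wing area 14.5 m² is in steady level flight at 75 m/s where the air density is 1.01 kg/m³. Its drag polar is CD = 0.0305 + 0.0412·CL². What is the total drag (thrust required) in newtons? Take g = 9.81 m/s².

D = 1410 N

Level flight ⇒ L = W = m·g = 1280 × 9.81 = 12557 N.
Dynamic pressure q = 0.5 × 1.01 × 75² = 2841 Pa.
CL = W/(q·S) = 12557 / (2841 × 14.5) = 0.3049.
CD = 0.0305 + 0.0412 × 0.3049² = 0.03433.
D = q·S·CD = 2841 × 14.5 × 0.03433 = 1414 N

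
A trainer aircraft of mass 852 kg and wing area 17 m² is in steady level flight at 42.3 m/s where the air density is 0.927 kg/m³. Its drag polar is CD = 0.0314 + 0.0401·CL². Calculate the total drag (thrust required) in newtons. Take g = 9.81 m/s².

D = 641 N

In steady level flight, lift balances weight: W = mg = 852 × 9.81 = 8358.1 N.
Dynamic pressure q = 0.5 × 0.927 × 42.3² = 829.3 Pa.
Required CL = L/(qS) = 8358.1/(829.3·17) = 0.5928.
CD = 0.0314 + 0.0401 × 0.5928² = 0.04549.
D = q·S·CD = 829.3 × 17 × 0.04549 = 641.4 N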